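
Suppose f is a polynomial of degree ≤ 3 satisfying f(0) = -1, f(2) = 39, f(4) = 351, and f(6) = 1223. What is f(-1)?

Write f(u) = au^3 + bu^2 + cu + d. Substituting each data point gives a linear system:
  d = -1
  8a + 4b + 2c + d = 39
  64a + 16b + 4c + d = 351
  216a + 36b + 6c + d = 1223
Solving the system yields a = 6, b = -2, c = 0, d = -1.
So f(u) = 6u^3 - 2u^2 - 1.
Then f(-1) = -9.

-9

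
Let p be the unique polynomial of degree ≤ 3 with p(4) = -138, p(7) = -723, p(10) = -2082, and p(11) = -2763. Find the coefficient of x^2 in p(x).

Write p(x) = ax^3 + bx^2 + cx + d. Substituting each data point gives a linear system:
  64a + 16b + 4c + d = -138
  343a + 49b + 7c + d = -723
  1000a + 100b + 10c + d = -2082
  1331a + 121b + 11c + d = -2763
Solving the system yields a = -2, b = -1, c = 2, d = -2.
So p(x) = -2x³ - x² + 2x - 2.
The coefficient of x^2 is -1.

-1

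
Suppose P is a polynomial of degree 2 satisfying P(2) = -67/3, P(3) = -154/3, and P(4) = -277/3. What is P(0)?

Forward differences of the values at t = 2, 3, 4:
  P  : -67/3  -154/3  -277/3
  Δ  : -29  -41
  Δ^2: -12
The second differences are constant, confirming degree 2.
Interpolating (Newton forward form) and evaluating at t = 0 gives P(0) = -1/3.

-1/3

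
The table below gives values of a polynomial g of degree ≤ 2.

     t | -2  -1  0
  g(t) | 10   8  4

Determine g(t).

Write g(t) = at^2 + bt + c. Substituting each data point gives a linear system:
  4a - 2b + c = 10
  a - b + c = 8
  c = 4
Solving the system yields a = -1, b = -5, c = 4.
So g(t) = -t^2 - 5t + 4.
Check: g(0) = 4. ✓

g(t) = -t^2 - 5t + 4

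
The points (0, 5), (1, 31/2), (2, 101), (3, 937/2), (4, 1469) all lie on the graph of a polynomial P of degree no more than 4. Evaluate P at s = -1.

13/2

Forward differences of the values at s = 0, 1, 2, 3, 4:
  P  : 5  31/2  101  937/2  1469
  Δ  : 21/2  171/2  735/2  2001/2
  Δ^2: 75  282  633
  Δ^3: 207  351
  Δ^4: 144
The fourth differences are constant, confirming degree 4.
Interpolating (Newton forward form) and evaluating at s = -1 gives P(-1) = 13/2.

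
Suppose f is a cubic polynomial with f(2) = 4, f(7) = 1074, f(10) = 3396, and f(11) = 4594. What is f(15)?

12146

Using the Lagrange interpolation formula with nodes 2, 7, 10, 11:
  L_0(u) = (u - 7)(u - 10)(u - 11) / -360
  L_1(u) = (u - 2)(u - 10)(u - 11) / 60
  L_2(u) = (u - 2)(u - 7)(u - 11) / -24
  L_3(u) = (u - 2)(u - 7)(u - 10) / 36
Then f(u) = 4·L_0(u) + 1074·L_1(u) + 3396·L_2(u) + 4594·L_3(u).
Expanding and collecting terms gives f(u) = 4u³ - 6u² - 4.
Evaluating at u = 15: f(15) = 12146.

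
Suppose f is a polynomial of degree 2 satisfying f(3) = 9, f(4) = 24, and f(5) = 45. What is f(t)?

Write f(t) = at^2 + bt + c. Substituting each data point gives a linear system:
  9a + 3b + c = 9
  16a + 4b + c = 24
  25a + 5b + c = 45
Solving the system yields a = 3, b = -6, c = 0.
So f(t) = 3t^2 - 6t.
Check: f(5) = 45. ✓

f(t) = 3t^2 - 6t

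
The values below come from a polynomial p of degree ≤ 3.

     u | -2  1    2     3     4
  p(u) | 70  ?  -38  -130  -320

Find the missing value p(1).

The 4 known points determine the degree-3 polynomial uniquely.
Write p(u) = au^3 + bu^2 + cu + d. Substituting each data point gives a linear system:
  -8a + 4b - 2c + d = 70
  8a + 4b + 2c + d = -38
  27a + 9b + 3c + d = -130
  64a + 16b + 4c + d = -320
Solving the system yields a = -6, b = 5, c = -3, d = -4.
So p(u) = -6u^3 + 5u^2 - 3u - 4.
Then p(1) = -8.

-8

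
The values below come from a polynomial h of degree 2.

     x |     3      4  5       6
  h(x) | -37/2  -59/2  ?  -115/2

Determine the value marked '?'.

-85/2

On equispaced nodes a degree-2 polynomial has vanishing third forward difference, so
  - h(3) + 3·h(4) - 3·h(5) + h(6) = 0.
Substituting the known values and solving for h(5):
  -3·h(5) = 255/2
  h(5) = -85/2.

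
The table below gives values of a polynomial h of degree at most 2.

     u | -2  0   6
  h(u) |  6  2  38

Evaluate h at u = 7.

51

Using the Lagrange interpolation formula with nodes -2, 0, 6:
  L_0(u) = u(u - 6) / 16
  L_1(u) = (u + 2)(u - 6) / -12
  L_2(u) = (u + 2)u / 48
Then h(u) = 6·L_0(u) + 2·L_1(u) + 38·L_2(u).
Expanding and collecting terms gives h(u) = u² + 2.
Evaluating at u = 7: h(7) = 51.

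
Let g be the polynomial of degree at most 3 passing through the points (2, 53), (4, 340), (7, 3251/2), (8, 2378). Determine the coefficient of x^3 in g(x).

Write g(x) = ax^3 + bx^2 + cx + d. Substituting each data point gives a linear system:
  8a + 4b + 2c + d = 53
  64a + 16b + 4c + d = 340
  343a + 49b + 7c + d = 3251/2
  512a + 64b + 8c + d = 2378
Solving the system yields a = 4, b = 5, c = 3/2, d = -2.
So g(x) = 4x³ + 5x² + (3/2)x - 2.
The leading coefficient is 4.

4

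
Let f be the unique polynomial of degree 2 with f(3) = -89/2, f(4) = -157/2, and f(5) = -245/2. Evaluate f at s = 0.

-5/2

Using the Lagrange interpolation formula with nodes 3, 4, 5:
  L_0(s) = (s - 4)(s - 5) / 2
  L_1(s) = (s - 3)(s - 5) / -1
  L_2(s) = (s - 3)(s - 4) / 2
Then f(s) = -89/2·L_0(s) - 157/2·L_1(s) - 245/2·L_2(s).
Expanding and collecting terms gives f(s) = -5s^2 + s - 5/2.
Evaluating at s = 0: f(0) = -5/2.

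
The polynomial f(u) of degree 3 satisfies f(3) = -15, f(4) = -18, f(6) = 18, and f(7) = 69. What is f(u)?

f(u) = u^3 - 6u^2 + 2u + 6

Write f(u) = au^3 + bu^2 + cu + d. Substituting each data point gives a linear system:
  27a + 9b + 3c + d = -15
  64a + 16b + 4c + d = -18
  216a + 36b + 6c + d = 18
  343a + 49b + 7c + d = 69
Solving the system yields a = 1, b = -6, c = 2, d = 6.
So f(u) = u^3 - 6u^2 + 2u + 6.
Check: f(6) = 18. ✓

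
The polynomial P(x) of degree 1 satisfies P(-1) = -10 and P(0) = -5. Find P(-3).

-20

Write P(x) = ax + b. Substituting each data point gives a linear system:
  -a + b = -10
  b = -5
Solving the system yields a = 5, b = -5.
So P(x) = 5x - 5.
Then P(-3) = -20.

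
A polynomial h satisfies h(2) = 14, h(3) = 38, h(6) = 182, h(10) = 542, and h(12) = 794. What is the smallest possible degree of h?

2

Divided differences on the nodes 2, 3, 6, 10, 12:
  order 0: 14  38  182  542  794
  order 1: 24  48  90  126
  order 2: 6  6  6
  order 3: 0  0
  order 4: 0
The order-2 divided differences are all 6 (nonzero) and every higher order vanishes, so the data lies on a polynomial of degree exactly 2.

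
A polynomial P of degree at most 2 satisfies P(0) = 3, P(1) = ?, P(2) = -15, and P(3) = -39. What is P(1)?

The 3 known points determine the degree-2 polynomial uniquely.
Write P(s) = as^2 + bs + c. Substituting each data point gives a linear system:
  c = 3
  4a + 2b + c = -15
  9a + 3b + c = -39
Solving the system yields a = -5, b = 1, c = 3.
So P(s) = -5s² + s + 3.
Then P(1) = -1.

-1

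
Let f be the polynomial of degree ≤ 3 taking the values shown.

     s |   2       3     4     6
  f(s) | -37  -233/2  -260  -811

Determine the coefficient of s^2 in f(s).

-5

Write f(s) = as^3 + bs^2 + cs + d. Substituting each data point gives a linear system:
  8a + 4b + 2c + d = -37
  27a + 9b + 3c + d = -233/2
  64a + 16b + 4c + d = -260
  216a + 36b + 6c + d = -811
Solving the system yields a = -3, b = -5, c = 5/2, d = 2.
So f(s) = -3s^3 - 5s^2 + (5/2)s + 2.
The coefficient of s^2 is -5.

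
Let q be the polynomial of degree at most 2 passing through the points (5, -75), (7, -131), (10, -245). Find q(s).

Using the Lagrange interpolation formula with nodes 5, 7, 10:
  L_0(s) = (s - 7)(s - 10) / 10
  L_1(s) = (s - 5)(s - 10) / -6
  L_2(s) = (s - 5)(s - 7) / 15
Then q(s) = -75·L_0(s) - 131·L_1(s) - 245·L_2(s).
Expanding and collecting terms gives q(s) = -2s² - 4s - 5.
Check: q(10) = -245. ✓

q(s) = -2s^2 - 4s - 5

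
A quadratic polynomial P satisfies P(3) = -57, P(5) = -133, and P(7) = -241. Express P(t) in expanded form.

Write P(t) = at^2 + bt + c. Substituting each data point gives a linear system:
  9a + 3b + c = -57
  25a + 5b + c = -133
  49a + 7b + c = -241
Solving the system yields a = -4, b = -6, c = -3.
So P(t) = -4t^2 - 6t - 3.
Check: P(5) = -133. ✓

P(t) = -4t^2 - 6t - 3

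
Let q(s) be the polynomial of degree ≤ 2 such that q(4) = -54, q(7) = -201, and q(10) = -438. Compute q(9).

Write q(s) = as^2 + bs + c. Substituting each data point gives a linear system:
  16a + 4b + c = -54
  49a + 7b + c = -201
  100a + 10b + c = -438
Solving the system yields a = -5, b = 6, c = 2.
So q(s) = -5s² + 6s + 2.
Then q(9) = -349.

-349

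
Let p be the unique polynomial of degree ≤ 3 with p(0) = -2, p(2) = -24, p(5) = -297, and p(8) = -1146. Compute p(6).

Using the Lagrange interpolation formula with nodes 0, 2, 5, 8:
  L_0(u) = (u - 2)(u - 5)(u - 8) / -80
  L_1(u) = u(u - 5)(u - 8) / 36
  L_2(u) = u(u - 2)(u - 8) / -45
  L_3(u) = u(u - 2)(u - 5) / 144
Then p(u) = -2·L_0(u) - 24·L_1(u) - 297·L_2(u) - 1146·L_3(u).
Expanding and collecting terms gives p(u) = -2u^3 - 2u^2 + u - 2.
Evaluating at u = 6: p(6) = -500.

-500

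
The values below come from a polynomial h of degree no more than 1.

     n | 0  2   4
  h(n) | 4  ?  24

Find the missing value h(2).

The 2 known points determine the degree-1 polynomial uniquely.
Write h(n) = an + b. Substituting each data point gives a linear system:
  b = 4
  4a + b = 24
Solving the system yields a = 5, b = 4.
So h(n) = 5n + 4.
Then h(2) = 14.

14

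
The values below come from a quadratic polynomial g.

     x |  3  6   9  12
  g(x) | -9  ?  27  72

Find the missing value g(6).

0

The 3 known points determine the degree-2 polynomial uniquely.
Write g(x) = ax^2 + bx + c. Substituting each data point gives a linear system:
  9a + 3b + c = -9
  81a + 9b + c = 27
  144a + 12b + c = 72
Solving the system yields a = 1, b = -6, c = 0.
So g(x) = x^2 - 6x.
Then g(6) = 0.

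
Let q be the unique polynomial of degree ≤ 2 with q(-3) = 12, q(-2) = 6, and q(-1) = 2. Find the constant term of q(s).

Write q(s) = as^2 + bs + c. Substituting each data point gives a linear system:
  9a - 3b + c = 12
  4a - 2b + c = 6
  a - b + c = 2
Solving the system yields a = 1, b = -1, c = 0.
So q(s) = s^2 - s.
The constant term is 0.

0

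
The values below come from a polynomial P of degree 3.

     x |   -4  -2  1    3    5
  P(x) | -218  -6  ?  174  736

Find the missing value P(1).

The 4 known points determine the degree-3 polynomial uniquely.
Write P(x) = ax^3 + bx^2 + cx + d. Substituting each data point gives a linear system:
  -64a + 16b - 4c + d = -218
  -8a + 4b - 2c + d = -6
  27a + 9b + 3c + d = 174
  125a + 25b + 5c + d = 736
Solving the system yields a = 5, b = 5, c = -4, d = 6.
So P(x) = 5x³ + 5x² - 4x + 6.
Then P(1) = 12.

12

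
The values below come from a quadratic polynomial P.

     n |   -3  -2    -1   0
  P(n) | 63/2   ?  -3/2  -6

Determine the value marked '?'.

The 3 known points determine the degree-2 polynomial uniquely.
Write P(n) = an^2 + bn + c. Substituting each data point gives a linear system:
  9a - 3b + c = 63/2
  a - b + c = -3/2
  c = -6
Solving the system yields a = 4, b = -1/2, c = -6.
So P(n) = 4n^2 - (1/2)n - 6.
Then P(-2) = 11.

11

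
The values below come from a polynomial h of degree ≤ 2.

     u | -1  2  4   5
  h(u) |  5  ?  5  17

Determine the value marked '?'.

-7

The 3 known points determine the degree-2 polynomial uniquely.
Write h(u) = au^2 + bu + c. Substituting each data point gives a linear system:
  a - b + c = 5
  16a + 4b + c = 5
  25a + 5b + c = 17
Solving the system yields a = 2, b = -6, c = -3.
So h(u) = 2u² - 6u - 3.
Then h(2) = -7.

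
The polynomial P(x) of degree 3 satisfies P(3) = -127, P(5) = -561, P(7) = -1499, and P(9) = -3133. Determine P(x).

Using the Lagrange interpolation formula with nodes 3, 5, 7, 9:
  L_0(x) = (x - 5)(x - 7)(x - 9) / -48
  L_1(x) = (x - 3)(x - 7)(x - 9) / 16
  L_2(x) = (x - 3)(x - 5)(x - 9) / -16
  L_3(x) = (x - 3)(x - 5)(x - 7) / 48
Then P(x) = -127·L_0(x) - 561·L_1(x) - 1499·L_2(x) - 3133·L_3(x).
Expanding and collecting terms gives P(x) = -4x^3 - 3x^2 + 3x - 1.
Check: P(3) = -127. ✓

P(x) = -4x^3 - 3x^2 + 3x - 1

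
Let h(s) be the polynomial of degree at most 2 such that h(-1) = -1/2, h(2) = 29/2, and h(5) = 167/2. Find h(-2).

Using the Lagrange interpolation formula with nodes -1, 2, 5:
  L_0(s) = (s - 2)(s - 5) / 18
  L_1(s) = (s + 1)(s - 5) / -9
  L_2(s) = (s + 1)(s - 2) / 18
Then h(s) = -1/2·L_0(s) + 29/2·L_1(s) + 167/2·L_2(s).
Expanding and collecting terms gives h(s) = 3s^2 + 2s - 3/2.
Evaluating at s = -2: h(-2) = 13/2.

13/2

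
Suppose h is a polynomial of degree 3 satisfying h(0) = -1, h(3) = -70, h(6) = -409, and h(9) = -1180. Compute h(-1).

-10

Write h(x) = ax^3 + bx^2 + cx + d. Substituting each data point gives a linear system:
  d = -1
  27a + 9b + 3c + d = -70
  216a + 36b + 6c + d = -409
  729a + 81b + 9c + d = -1180
Solving the system yields a = -1, b = -6, c = 4, d = -1.
So h(x) = -x^3 - 6x^2 + 4x - 1.
Then h(-1) = -10.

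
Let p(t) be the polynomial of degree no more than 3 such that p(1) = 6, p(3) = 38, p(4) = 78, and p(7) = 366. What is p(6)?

Write p(t) = at^3 + bt^2 + ct + d. Substituting each data point gives a linear system:
  a + b + c + d = 6
  27a + 9b + 3c + d = 38
  64a + 16b + 4c + d = 78
  343a + 49b + 7c + d = 366
Solving the system yields a = 1, b = 0, c = 3, d = 2.
So p(t) = t^3 + 3t + 2.
Then p(6) = 236.

236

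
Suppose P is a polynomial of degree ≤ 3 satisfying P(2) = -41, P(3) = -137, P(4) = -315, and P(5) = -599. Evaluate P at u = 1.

Using the Lagrange interpolation formula with nodes 2, 3, 4, 5:
  L_0(u) = (u - 3)(u - 4)(u - 5) / -6
  L_1(u) = (u - 2)(u - 4)(u - 5) / 2
  L_2(u) = (u - 2)(u - 3)(u - 5) / -2
  L_3(u) = (u - 2)(u - 3)(u - 4) / 6
Then P(u) = -41·L_0(u) - 137·L_1(u) - 315·L_2(u) - 599·L_3(u).
Expanding and collecting terms gives P(u) = -4u^3 - 5u^2 + 5u + 1.
Evaluating at u = 1: P(1) = -3.

-3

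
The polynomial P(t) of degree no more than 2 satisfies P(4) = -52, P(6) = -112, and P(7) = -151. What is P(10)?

Using the Lagrange interpolation formula with nodes 4, 6, 7:
  L_0(t) = (t - 6)(t - 7) / 6
  L_1(t) = (t - 4)(t - 7) / -2
  L_2(t) = (t - 4)(t - 6) / 3
Then P(t) = -52·L_0(t) - 112·L_1(t) - 151·L_2(t).
Expanding and collecting terms gives P(t) = -3t² - 4.
Evaluating at t = 10: P(10) = -304.

-304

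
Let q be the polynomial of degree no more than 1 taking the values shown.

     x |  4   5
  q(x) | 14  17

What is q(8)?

Using the Lagrange interpolation formula with nodes 4, 5:
  L_0(x) = (x - 5) / -1
  L_1(x) = (x - 4) / 1
Then q(x) = 14·L_0(x) + 17·L_1(x).
Expanding and collecting terms gives q(x) = 3x + 2.
Evaluating at x = 8: q(8) = 26.

26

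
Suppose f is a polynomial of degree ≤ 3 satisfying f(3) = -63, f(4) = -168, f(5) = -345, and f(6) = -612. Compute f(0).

0

Using the Lagrange interpolation formula with nodes 3, 4, 5, 6:
  L_0(t) = (t - 4)(t - 5)(t - 6) / -6
  L_1(t) = (t - 3)(t - 5)(t - 6) / 2
  L_2(t) = (t - 3)(t - 4)(t - 6) / -2
  L_3(t) = (t - 3)(t - 4)(t - 5) / 6
Then f(t) = -63·L_0(t) - 168·L_1(t) - 345·L_2(t) - 612·L_3(t).
Expanding and collecting terms gives f(t) = -3t^3 + 6t.
Evaluating at t = 0: f(0) = 0.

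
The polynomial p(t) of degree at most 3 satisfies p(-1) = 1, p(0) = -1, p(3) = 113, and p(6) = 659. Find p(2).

Using the Lagrange interpolation formula with nodes -1, 0, 3, 6:
  L_0(t) = t(t - 3)(t - 6) / -28
  L_1(t) = (t + 1)(t - 3)(t - 6) / 18
  L_2(t) = (t + 1)t(t - 6) / -36
  L_3(t) = (t + 1)t(t - 3) / 126
Then p(t) = 1·L_0(t) - 1·L_1(t) + 113·L_2(t) + 659·L_3(t).
Expanding and collecting terms gives p(t) = 2t³ + 6t² + 2t - 1.
Evaluating at t = 2: p(2) = 43.

43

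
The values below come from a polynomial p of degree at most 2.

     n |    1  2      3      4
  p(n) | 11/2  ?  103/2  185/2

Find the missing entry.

The 3 known points determine the degree-2 polynomial uniquely.
Write p(n) = an^2 + bn + c. Substituting each data point gives a linear system:
  a + b + c = 11/2
  9a + 3b + c = 103/2
  16a + 4b + c = 185/2
Solving the system yields a = 6, b = -1, c = 1/2.
So p(n) = 6n^2 - n + 1/2.
Then p(2) = 45/2.

45/2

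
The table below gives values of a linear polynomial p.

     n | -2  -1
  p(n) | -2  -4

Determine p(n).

p(n) = -2n - 6

Write p(n) = an + b. Substituting each data point gives a linear system:
  -2a + b = -2
  -a + b = -4
Solving the system yields a = -2, b = -6.
So p(n) = -2n - 6.
Check: p(-2) = -2. ✓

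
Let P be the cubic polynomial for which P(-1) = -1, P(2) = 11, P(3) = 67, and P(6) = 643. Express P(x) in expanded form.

P(x) = 3x^3 + x^2 - 6x - 5

Using the Lagrange interpolation formula with nodes -1, 2, 3, 6:
  L_0(x) = (x - 2)(x - 3)(x - 6) / -84
  L_1(x) = (x + 1)(x - 3)(x - 6) / 12
  L_2(x) = (x + 1)(x - 2)(x - 6) / -12
  L_3(x) = (x + 1)(x - 2)(x - 3) / 84
Then P(x) = -1·L_0(x) + 11·L_1(x) + 67·L_2(x) + 643·L_3(x).
Expanding and collecting terms gives P(x) = 3x^3 + x^2 - 6x - 5.
Check: P(2) = 11. ✓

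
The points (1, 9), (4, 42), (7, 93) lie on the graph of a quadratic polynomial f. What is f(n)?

Write f(n) = an^2 + bn + c. Substituting each data point gives a linear system:
  a + b + c = 9
  16a + 4b + c = 42
  49a + 7b + c = 93
Solving the system yields a = 1, b = 6, c = 2.
So f(n) = n^2 + 6n + 2.
Check: f(1) = 9. ✓

f(n) = n^2 + 6n + 2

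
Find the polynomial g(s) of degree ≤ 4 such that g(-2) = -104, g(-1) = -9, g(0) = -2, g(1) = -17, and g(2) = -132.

g(s) = -6s^4 - s^3 - 5s^2 - 3s - 2

Using the Lagrange interpolation formula with nodes -2, -1, 0, 1, 2:
  L_0(s) = (s + 1)s(s - 1)(s - 2) / 24
  L_1(s) = (s + 2)s(s - 1)(s - 2) / -6
  L_2(s) = (s + 2)(s + 1)(s - 1)(s - 2) / 4
  L_3(s) = (s + 2)(s + 1)s(s - 2) / -6
  L_4(s) = (s + 2)(s + 1)s(s - 1) / 24
Then g(s) = -104·L_0(s) - 9·L_1(s) - 2·L_2(s) - 17·L_3(s) - 132·L_4(s).
Expanding and collecting terms gives g(s) = -6s⁴ - s³ - 5s² - 3s - 2.
Check: g(0) = -2. ✓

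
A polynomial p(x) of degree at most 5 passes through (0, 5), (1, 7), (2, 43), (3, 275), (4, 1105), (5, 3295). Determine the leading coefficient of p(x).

Write p(x) = ax^5 + bx^4 + cx^3 + dx^2 + ex + k. Substituting each data point gives a linear system:
  k = 5
  a + b + c + d + e + k = 7
  32a + 16b + 8c + 4d + 2e + k = 43
  243a + 81b + 27c + 9d + 3e + k = 275
  1024a + 256b + 64c + 16d + 4e + k = 1105
  3125a + 625b + 125c + 25d + 5e + k = 3295
Solving the system yields a = 1, b = 0, c = 2, d = -4, e = 3, k = 5.
So p(x) = x^5 + 2x^3 - 4x^2 + 3x + 5.
The leading coefficient is 1.

1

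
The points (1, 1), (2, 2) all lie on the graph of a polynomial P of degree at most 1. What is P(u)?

Write P(u) = au + b. Substituting each data point gives a linear system:
  a + b = 1
  2a + b = 2
Solving the system yields a = 1, b = 0.
So P(u) = u.
Check: P(1) = 1. ✓

P(u) = u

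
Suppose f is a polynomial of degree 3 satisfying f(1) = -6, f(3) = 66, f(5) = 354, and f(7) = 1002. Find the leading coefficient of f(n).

Write f(n) = an^3 + bn^2 + cn + d. Substituting each data point gives a linear system:
  a + b + c + d = -6
  27a + 9b + 3c + d = 66
  125a + 25b + 5c + d = 354
  343a + 49b + 7c + d = 1002
Solving the system yields a = 3, b = 0, c = -3, d = -6.
So f(n) = 3n^3 - 3n - 6.
The leading coefficient is 3.

3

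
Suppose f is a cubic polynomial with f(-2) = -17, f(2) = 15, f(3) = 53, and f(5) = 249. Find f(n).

Write f(n) = an^3 + bn^2 + cn + d. Substituting each data point gives a linear system:
  -8a + 4b - 2c + d = -17
  8a + 4b + 2c + d = 15
  27a + 9b + 3c + d = 53
  125a + 25b + 5c + d = 249
Solving the system yields a = 2, b = 0, c = 0, d = -1.
So f(n) = 2n³ - 1.
Check: f(-2) = -17. ✓

f(n) = 2n^3 - 1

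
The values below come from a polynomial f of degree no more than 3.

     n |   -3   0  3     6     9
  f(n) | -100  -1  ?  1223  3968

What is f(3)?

The 4 known points determine the degree-3 polynomial uniquely.
Write f(n) = an^3 + bn^2 + cn + d. Substituting each data point gives a linear system:
  -27a + 9b - 3c + d = -100
  d = -1
  216a + 36b + 6c + d = 1223
  729a + 81b + 9c + d = 3968
Solving the system yields a = 5, b = 4, c = 0, d = -1.
So f(n) = 5n^3 + 4n^2 - 1.
Then f(3) = 170.

170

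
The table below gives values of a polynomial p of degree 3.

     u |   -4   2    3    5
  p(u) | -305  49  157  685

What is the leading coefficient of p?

Write p(u) = au^3 + bu^2 + cu + d. Substituting each data point gives a linear system:
  -64a + 16b - 4c + d = -305
  8a + 4b + 2c + d = 49
  27a + 9b + 3c + d = 157
  125a + 25b + 5c + d = 685
Solving the system yields a = 5, b = 2, c = 3, d = -5.
So p(u) = 5u^3 + 2u^2 + 3u - 5.
The leading coefficient is 5.

5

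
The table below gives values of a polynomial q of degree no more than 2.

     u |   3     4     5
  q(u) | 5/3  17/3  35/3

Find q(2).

Using the Lagrange interpolation formula with nodes 3, 4, 5:
  L_0(u) = (u - 4)(u - 5) / 2
  L_1(u) = (u - 3)(u - 5) / -1
  L_2(u) = (u - 3)(u - 4) / 2
Then q(u) = 5/3·L_0(u) + 17/3·L_1(u) + 35/3·L_2(u).
Expanding and collecting terms gives q(u) = u^2 - 3u + 5/3.
Evaluating at u = 2: q(2) = -1/3.

-1/3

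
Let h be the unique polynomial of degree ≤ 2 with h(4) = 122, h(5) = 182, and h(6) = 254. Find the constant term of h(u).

Write h(u) = au^2 + bu + c. Substituting each data point gives a linear system:
  16a + 4b + c = 122
  25a + 5b + c = 182
  36a + 6b + c = 254
Solving the system yields a = 6, b = 6, c = 2.
So h(u) = 6u^2 + 6u + 2.
The constant term is 2.

2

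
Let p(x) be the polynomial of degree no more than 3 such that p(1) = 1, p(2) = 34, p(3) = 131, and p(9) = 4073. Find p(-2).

-74

Using the Lagrange interpolation formula with nodes 1, 2, 3, 9:
  L_0(x) = (x - 2)(x - 3)(x - 9) / -16
  L_1(x) = (x - 1)(x - 3)(x - 9) / 7
  L_2(x) = (x - 1)(x - 2)(x - 9) / -12
  L_3(x) = (x - 1)(x - 2)(x - 3) / 336
Then p(x) = 1·L_0(x) + 34·L_1(x) + 131·L_2(x) + 4073·L_3(x).
Expanding and collecting terms gives p(x) = 6x^3 - 4x^2 + 3x - 4.
Evaluating at x = -2: p(-2) = -74.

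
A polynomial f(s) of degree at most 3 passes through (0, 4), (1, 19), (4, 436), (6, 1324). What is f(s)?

Write f(s) = as^3 + bs^2 + cs + d. Substituting each data point gives a linear system:
  d = 4
  a + b + c + d = 19
  64a + 16b + 4c + d = 436
  216a + 36b + 6c + d = 1324
Solving the system yields a = 5, b = 6, c = 4, d = 4.
So f(s) = 5s^3 + 6s^2 + 4s + 4.
Check: f(6) = 1324. ✓

f(s) = 5s^3 + 6s^2 + 4s + 4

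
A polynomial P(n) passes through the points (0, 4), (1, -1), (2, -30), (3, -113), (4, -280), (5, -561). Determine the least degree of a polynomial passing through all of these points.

3

Forward differences of the values at n = 0, 1, 2, 3, 4, 5:
  P  : 4  -1  -30  -113  -280  -561
  Δ  : -5  -29  -83  -167  -281
  Δ^2: -24  -54  -84  -114
  Δ^3: -30  -30  -30
  Δ^4: 0  0
  Δ^5: 0
The third differences are constant (-30) and nonzero, while all higher differences vanish, so the minimal degree is 3.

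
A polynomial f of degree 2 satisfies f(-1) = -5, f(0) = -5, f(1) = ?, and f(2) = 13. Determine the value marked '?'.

On equispaced nodes a degree-2 polynomial has vanishing third forward difference, so
  - f(-1) + 3·f(0) - 3·f(1) + f(2) = 0.
Substituting the known values and solving for f(1):
  -3·f(1) = -3
  f(1) = 1.

1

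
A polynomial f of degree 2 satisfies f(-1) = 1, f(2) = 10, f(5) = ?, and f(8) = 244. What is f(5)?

91

The 3 known points determine the degree-2 polynomial uniquely.
Write f(n) = an^2 + bn + c. Substituting each data point gives a linear system:
  a - b + c = 1
  4a + 2b + c = 10
  64a + 8b + c = 244
Solving the system yields a = 4, b = -1, c = -4.
So f(n) = 4n² - n - 4.
Then f(5) = 91.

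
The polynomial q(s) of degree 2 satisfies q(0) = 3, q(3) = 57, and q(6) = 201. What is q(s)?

Using the Lagrange interpolation formula with nodes 0, 3, 6:
  L_0(s) = (s - 3)(s - 6) / 18
  L_1(s) = s(s - 6) / -9
  L_2(s) = s(s - 3) / 18
Then q(s) = 3·L_0(s) + 57·L_1(s) + 201·L_2(s).
Expanding and collecting terms gives q(s) = 5s² + 3s + 3.
Check: q(6) = 201. ✓

q(s) = 5s^2 + 3s + 3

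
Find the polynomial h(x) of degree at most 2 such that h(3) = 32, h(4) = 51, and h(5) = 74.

Write h(x) = ax^2 + bx + c. Substituting each data point gives a linear system:
  9a + 3b + c = 32
  16a + 4b + c = 51
  25a + 5b + c = 74
Solving the system yields a = 2, b = 5, c = -1.
So h(x) = 2x² + 5x - 1.
Check: h(3) = 32. ✓

h(x) = 2x^2 + 5x - 1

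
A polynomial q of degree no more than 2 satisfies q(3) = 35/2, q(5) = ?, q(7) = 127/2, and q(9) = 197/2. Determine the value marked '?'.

73/2

The 3 known points determine the degree-2 polynomial uniquely.
Write q(s) = as^2 + bs + c. Substituting each data point gives a linear system:
  9a + 3b + c = 35/2
  49a + 7b + c = 127/2
  81a + 9b + c = 197/2
Solving the system yields a = 1, b = 3/2, c = 4.
So q(s) = s^2 + (3/2)s + 4.
Then q(5) = 73/2.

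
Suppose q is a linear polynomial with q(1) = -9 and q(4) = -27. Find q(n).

Using the Lagrange interpolation formula with nodes 1, 4:
  L_0(n) = (n - 4) / -3
  L_1(n) = (n - 1) / 3
Then q(n) = -9·L_0(n) - 27·L_1(n).
Expanding and collecting terms gives q(n) = -6n - 3.
Check: q(1) = -9. ✓

q(n) = -6n - 3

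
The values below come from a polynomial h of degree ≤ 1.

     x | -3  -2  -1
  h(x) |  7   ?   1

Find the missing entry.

The 2 known points determine the degree-1 polynomial uniquely.
Write h(x) = ax + b. Substituting each data point gives a linear system:
  -3a + b = 7
  -a + b = 1
Solving the system yields a = -3, b = -2.
So h(x) = -3x - 2.
Then h(-2) = 4.

4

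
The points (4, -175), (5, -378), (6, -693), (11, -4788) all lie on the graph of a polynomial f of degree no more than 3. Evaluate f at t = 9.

Using the Lagrange interpolation formula with nodes 4, 5, 6, 11:
  L_0(t) = (t - 5)(t - 6)(t - 11) / -14
  L_1(t) = (t - 4)(t - 6)(t - 11) / 6
  L_2(t) = (t - 4)(t - 5)(t - 11) / -10
  L_3(t) = (t - 4)(t - 5)(t - 6) / 210
Then f(t) = -175·L_0(t) - 378·L_1(t) - 693·L_2(t) - 4788·L_3(t).
Expanding and collecting terms gives f(t) = -4t³ + 4t² + 5t - 3.
Evaluating at t = 9: f(9) = -2550.

-2550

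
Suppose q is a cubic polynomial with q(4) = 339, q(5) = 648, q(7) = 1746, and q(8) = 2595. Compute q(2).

51

Write q(s) = as^3 + bs^2 + cs + d. Substituting each data point gives a linear system:
  64a + 16b + 4c + d = 339
  125a + 25b + 5c + d = 648
  343a + 49b + 7c + d = 1746
  512a + 64b + 8c + d = 2595
Solving the system yields a = 5, b = 0, c = 4, d = 3.
So q(s) = 5s^3 + 4s + 3.
Then q(2) = 51.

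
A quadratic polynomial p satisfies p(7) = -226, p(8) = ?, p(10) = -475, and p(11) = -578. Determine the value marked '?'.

The 3 known points determine the degree-2 polynomial uniquely.
Write p(u) = au^2 + bu + c. Substituting each data point gives a linear system:
  49a + 7b + c = -226
  100a + 10b + c = -475
  121a + 11b + c = -578
Solving the system yields a = -5, b = 2, c = 5.
So p(u) = -5u² + 2u + 5.
Then p(8) = -299.

-299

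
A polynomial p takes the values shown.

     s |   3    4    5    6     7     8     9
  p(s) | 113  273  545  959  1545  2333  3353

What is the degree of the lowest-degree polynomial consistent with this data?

Forward differences of the values at s = 3, 4, 5, 6, 7, 8, 9:
  p  : 113  273  545  959  1545  2333  3353
  Δ  : 160  272  414  586  788  1020
  Δ^2: 112  142  172  202  232
  Δ^3: 30  30  30  30
  Δ^4: 0  0  0
  Δ^5: 0  0
  Δ^6: 0
The third differences are constant (30) and nonzero, while all higher differences vanish, so the minimal degree is 3.

3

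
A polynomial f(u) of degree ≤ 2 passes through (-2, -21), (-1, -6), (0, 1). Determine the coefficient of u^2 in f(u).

-4

Write f(u) = au^2 + bu + c. Substituting each data point gives a linear system:
  4a - 2b + c = -21
  a - b + c = -6
  c = 1
Solving the system yields a = -4, b = 3, c = 1.
So f(u) = -4u^2 + 3u + 1.
The leading coefficient is -4.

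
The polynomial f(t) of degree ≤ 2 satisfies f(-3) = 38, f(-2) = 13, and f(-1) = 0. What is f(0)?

Forward differences of the values at t = -3, -2, -1:
  f  : 38  13  0
  Δ  : -25  -13
  Δ^2: 12
The second differences are constant, confirming degree 2.
Interpolating (Newton forward form) and evaluating at t = 0 gives f(0) = -1.

-1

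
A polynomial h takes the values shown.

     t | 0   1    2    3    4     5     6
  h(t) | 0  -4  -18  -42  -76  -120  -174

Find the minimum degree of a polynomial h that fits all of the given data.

2

Forward differences of the values at t = 0, 1, 2, 3, 4, 5, 6:
  h  : 0  -4  -18  -42  -76  -120  -174
  Δ  : -4  -14  -24  -34  -44  -54
  Δ^2: -10  -10  -10  -10  -10
  Δ^3: 0  0  0  0
  Δ^4: 0  0  0
  Δ^5: 0  0
  Δ^6: 0
The second differences are constant (-10) and nonzero, while all higher differences vanish, so the minimal degree is 2.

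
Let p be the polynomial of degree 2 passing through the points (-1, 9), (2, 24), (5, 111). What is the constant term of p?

6

Write p(s) = as^2 + bs + c. Substituting each data point gives a linear system:
  a - b + c = 9
  4a + 2b + c = 24
  25a + 5b + c = 111
Solving the system yields a = 4, b = 1, c = 6.
So p(s) = 4s^2 + s + 6.
The constant term is 6.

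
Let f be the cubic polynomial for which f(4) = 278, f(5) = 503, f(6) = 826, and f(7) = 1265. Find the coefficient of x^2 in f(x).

4

Write f(x) = ax^3 + bx^2 + cx + d. Substituting each data point gives a linear system:
  64a + 16b + 4c + d = 278
  125a + 25b + 5c + d = 503
  216a + 36b + 6c + d = 826
  343a + 49b + 7c + d = 1265
Solving the system yields a = 3, b = 4, c = 6, d = -2.
So f(x) = 3x³ + 4x² + 6x - 2.
The coefficient of x^2 is 4.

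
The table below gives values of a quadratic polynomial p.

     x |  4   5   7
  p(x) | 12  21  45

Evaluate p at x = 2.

Using the Lagrange interpolation formula with nodes 4, 5, 7:
  L_0(x) = (x - 5)(x - 7) / 3
  L_1(x) = (x - 4)(x - 7) / -2
  L_2(x) = (x - 4)(x - 5) / 6
Then p(x) = 12·L_0(x) + 21·L_1(x) + 45·L_2(x).
Expanding and collecting terms gives p(x) = x² - 4.
Evaluating at x = 2: p(2) = 0.

0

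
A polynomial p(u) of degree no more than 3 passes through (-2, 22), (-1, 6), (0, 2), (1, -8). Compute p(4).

-254

Using the Lagrange interpolation formula with nodes -2, -1, 0, 1:
  L_0(u) = (u + 1)u(u - 1) / -6
  L_1(u) = (u + 2)u(u - 1) / 2
  L_2(u) = (u + 2)(u + 1)(u - 1) / -2
  L_3(u) = (u + 2)(u + 1)u / 6
Then p(u) = 22·L_0(u) + 6·L_1(u) + 2·L_2(u) - 8·L_3(u).
Expanding and collecting terms gives p(u) = -3u³ - 3u² - 4u + 2.
Evaluating at u = 4: p(4) = -254.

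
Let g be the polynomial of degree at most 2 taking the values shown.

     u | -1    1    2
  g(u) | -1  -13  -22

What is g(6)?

-78

Write g(u) = au^2 + bu + c. Substituting each data point gives a linear system:
  a - b + c = -1
  a + b + c = -13
  4a + 2b + c = -22
Solving the system yields a = -1, b = -6, c = -6.
So g(u) = -u² - 6u - 6.
Then g(6) = -78.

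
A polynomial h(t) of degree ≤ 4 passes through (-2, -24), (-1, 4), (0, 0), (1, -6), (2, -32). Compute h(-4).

-536

Forward differences of the values at t = -2, -1, 0, 1, 2:
  h  : -24  4  0  -6  -32
  Δ  : 28  -4  -6  -26
  Δ^2: -32  -2  -20
  Δ^3: 30  -18
  Δ^4: -48
The fourth differences are constant, confirming degree 4.
Interpolating (Newton forward form) and evaluating at t = -4 gives h(-4) = -536.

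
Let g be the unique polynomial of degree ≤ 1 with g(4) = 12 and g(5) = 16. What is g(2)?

4

Using the Lagrange interpolation formula with nodes 4, 5:
  L_0(s) = (s - 5) / -1
  L_1(s) = (s - 4) / 1
Then g(s) = 12·L_0(s) + 16·L_1(s).
Expanding and collecting terms gives g(s) = 4s - 4.
Evaluating at s = 2: g(2) = 4.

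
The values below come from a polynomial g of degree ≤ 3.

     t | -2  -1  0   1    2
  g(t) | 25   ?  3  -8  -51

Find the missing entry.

6

On equispaced nodes a degree-3 polynomial has vanishing fourth forward difference, so
  g(-2) - 4·g(-1) + 6·g(0) - 4·g(1) + g(2) = 0.
Substituting the known values and solving for g(-1):
  -4·g(-1) = -24
  g(-1) = 6.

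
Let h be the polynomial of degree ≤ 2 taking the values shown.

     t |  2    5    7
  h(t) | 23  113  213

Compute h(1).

Write h(t) = at^2 + bt + c. Substituting each data point gives a linear system:
  4a + 2b + c = 23
  25a + 5b + c = 113
  49a + 7b + c = 213
Solving the system yields a = 4, b = 2, c = 3.
So h(t) = 4t^2 + 2t + 3.
Then h(1) = 9.

9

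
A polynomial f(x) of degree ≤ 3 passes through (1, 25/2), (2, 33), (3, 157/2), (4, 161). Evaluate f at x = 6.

Forward differences of the values at x = 1, 2, 3, 4:
  f  : 25/2  33  157/2  161
  Δ  : 41/2  91/2  165/2
  Δ^2: 25  37
  Δ^3: 12
The third differences are constant, confirming degree 3.
Interpolating (Newton forward form) and evaluating at x = 6 gives f(6) = 485.

485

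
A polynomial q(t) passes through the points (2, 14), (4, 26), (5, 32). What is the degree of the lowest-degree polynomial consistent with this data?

1

Divided differences on the nodes 2, 4, 5:
  order 0: 14  26  32
  order 1: 6  6
  order 2: 0
The order-1 divided differences are all 6 (nonzero) and every higher order vanishes, so the data lies on a polynomial of degree exactly 1.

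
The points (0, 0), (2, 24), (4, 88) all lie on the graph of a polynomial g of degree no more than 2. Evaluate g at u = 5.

Using the Lagrange interpolation formula with nodes 0, 2, 4:
  L_0(u) = (u - 2)(u - 4) / 8
  L_1(u) = u(u - 4) / -4
  L_2(u) = u(u - 2) / 8
Then g(u) = 0·L_0(u) + 24·L_1(u) + 88·L_2(u).
Expanding and collecting terms gives g(u) = 5u^2 + 2u.
Evaluating at u = 5: g(5) = 135.

135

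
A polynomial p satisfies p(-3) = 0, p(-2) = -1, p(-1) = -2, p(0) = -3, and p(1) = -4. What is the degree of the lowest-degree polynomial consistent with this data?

Forward differences of the values at x = -3, -2, -1, 0, 1:
  p  : 0  -1  -2  -3  -4
  Δ  : -1  -1  -1  -1
  Δ^2: 0  0  0
  Δ^3: 0  0
  Δ^4: 0
The first differences are constant (-1) and nonzero, while all higher differences vanish, so the minimal degree is 1.

1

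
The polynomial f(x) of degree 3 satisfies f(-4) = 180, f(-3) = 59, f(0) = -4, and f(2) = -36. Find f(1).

-5

Write f(x) = ax^3 + bx^2 + cx + d. Substituting each data point gives a linear system:
  -64a + 16b - 4c + d = 180
  -27a + 9b - 3c + d = 59
  d = -4
  8a + 4b + 2c + d = -36
Solving the system yields a = -4, b = -3, c = 6, d = -4.
So f(x) = -4x^3 - 3x^2 + 6x - 4.
Then f(1) = -5.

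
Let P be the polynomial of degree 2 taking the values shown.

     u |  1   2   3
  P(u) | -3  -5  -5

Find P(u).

Write P(u) = au^2 + bu + c. Substituting each data point gives a linear system:
  a + b + c = -3
  4a + 2b + c = -5
  9a + 3b + c = -5
Solving the system yields a = 1, b = -5, c = 1.
So P(u) = u^2 - 5u + 1.
Check: P(1) = -3. ✓

P(u) = u^2 - 5u + 1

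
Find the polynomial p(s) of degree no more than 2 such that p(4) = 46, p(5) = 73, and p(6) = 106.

p(s) = 3s^2 - 2

Using the Lagrange interpolation formula with nodes 4, 5, 6:
  L_0(s) = (s - 5)(s - 6) / 2
  L_1(s) = (s - 4)(s - 6) / -1
  L_2(s) = (s - 4)(s - 5) / 2
Then p(s) = 46·L_0(s) + 73·L_1(s) + 106·L_2(s).
Expanding and collecting terms gives p(s) = 3s² - 2.
Check: p(4) = 46. ✓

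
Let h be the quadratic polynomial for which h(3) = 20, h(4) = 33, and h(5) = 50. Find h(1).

6

Forward differences of the values at t = 3, 4, 5:
  h  : 20  33  50
  Δ  : 13  17
  Δ^2: 4
The second differences are constant, confirming degree 2.
Interpolating (Newton forward form) and evaluating at t = 1 gives h(1) = 6.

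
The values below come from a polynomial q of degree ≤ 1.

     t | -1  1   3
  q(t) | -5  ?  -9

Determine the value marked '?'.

The 2 known points determine the degree-1 polynomial uniquely.
Write q(t) = at + b. Substituting each data point gives a linear system:
  -a + b = -5
  3a + b = -9
Solving the system yields a = -1, b = -6.
So q(t) = -t - 6.
Then q(1) = -7.

-7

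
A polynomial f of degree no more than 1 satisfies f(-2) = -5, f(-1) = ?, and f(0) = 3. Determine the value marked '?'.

On equispaced nodes a degree-1 polynomial has vanishing second forward difference, so
  f(-2) - 2·f(-1) + f(0) = 0.
Substituting the known values and solving for f(-1):
  -2·f(-1) = 2
  f(-1) = -1.

-1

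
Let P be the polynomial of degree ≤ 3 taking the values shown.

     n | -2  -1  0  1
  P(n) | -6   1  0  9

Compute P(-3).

Forward differences of the values at n = -2, -1, 0, 1:
  P  : -6  1  0  9
  Δ  : 7  -1  9
  Δ^2: -8  10
  Δ^3: 18
The third differences are constant, confirming degree 3.
Interpolating (Newton forward form) and evaluating at n = -3 gives P(-3) = -39.

-39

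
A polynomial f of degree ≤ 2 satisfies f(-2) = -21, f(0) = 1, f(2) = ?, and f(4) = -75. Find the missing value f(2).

-17

On equispaced nodes a degree-2 polynomial has vanishing third forward difference, so
  - f(-2) + 3·f(0) - 3·f(2) + f(4) = 0.
Substituting the known values and solving for f(2):
  -3·f(2) = 51
  f(2) = -17.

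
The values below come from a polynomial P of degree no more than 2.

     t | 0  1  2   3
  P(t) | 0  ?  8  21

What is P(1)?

On equispaced nodes a degree-2 polynomial has vanishing third forward difference, so
  - P(0) + 3·P(1) - 3·P(2) + P(3) = 0.
Substituting the known values and solving for P(1):
  3·P(1) = 3
  P(1) = 1.

1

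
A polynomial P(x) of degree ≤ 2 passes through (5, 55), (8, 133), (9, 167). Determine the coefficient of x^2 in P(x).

Write P(x) = ax^2 + bx + c. Substituting each data point gives a linear system:
  25a + 5b + c = 55
  64a + 8b + c = 133
  81a + 9b + c = 167
Solving the system yields a = 2, b = 0, c = 5.
So P(x) = 2x^2 + 5.
The leading coefficient is 2.

2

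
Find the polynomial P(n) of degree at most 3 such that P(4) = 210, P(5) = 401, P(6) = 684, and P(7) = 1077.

P(n) = 3n^3 + n^2 - n + 6

Write P(n) = an^3 + bn^2 + cn + d. Substituting each data point gives a linear system:
  64a + 16b + 4c + d = 210
  125a + 25b + 5c + d = 401
  216a + 36b + 6c + d = 684
  343a + 49b + 7c + d = 1077
Solving the system yields a = 3, b = 1, c = -1, d = 6.
So P(n) = 3n^3 + n^2 - n + 6.
Check: P(4) = 210. ✓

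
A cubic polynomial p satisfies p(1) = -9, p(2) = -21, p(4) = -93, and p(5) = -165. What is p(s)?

Write p(s) = as^3 + bs^2 + cs + d. Substituting each data point gives a linear system:
  a + b + c + d = -9
  8a + 4b + 2c + d = -21
  64a + 16b + 4c + d = -93
  125a + 25b + 5c + d = -165
Solving the system yields a = -1, b = -1, c = -2, d = -5.
So p(s) = -s^3 - s^2 - 2s - 5.
Check: p(1) = -9. ✓

p(s) = -s^3 - s^2 - 2s - 5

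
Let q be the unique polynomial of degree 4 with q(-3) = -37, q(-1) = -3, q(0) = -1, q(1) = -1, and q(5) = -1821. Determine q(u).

Write q(u) = au^4 + bu^3 + cu^2 + du + e. Substituting each data point gives a linear system:
  81a - 27b + 9c - 3d + e = -37
  a - b + c - d + e = -3
  e = -1
  a + b + c + d + e = -1
  625a + 125b + 25c + 5d + e = -1821
Solving the system yields a = -2, b = -5, c = 1, d = 6, e = -1.
So q(u) = -2u⁴ - 5u³ + u² + 6u - 1.
Check: q(5) = -1821. ✓

q(u) = -2u^4 - 5u^3 + u^2 + 6u - 1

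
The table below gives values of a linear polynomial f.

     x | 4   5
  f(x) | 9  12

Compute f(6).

15

Write f(x) = ax + b. Substituting each data point gives a linear system:
  4a + b = 9
  5a + b = 12
Solving the system yields a = 3, b = -3.
So f(x) = 3x - 3.
Then f(6) = 15.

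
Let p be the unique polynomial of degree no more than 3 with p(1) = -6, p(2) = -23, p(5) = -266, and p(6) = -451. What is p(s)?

Write p(s) = as^3 + bs^2 + cs + d. Substituting each data point gives a linear system:
  a + b + c + d = -6
  8a + 4b + 2c + d = -23
  125a + 25b + 5c + d = -266
  216a + 36b + 6c + d = -451
Solving the system yields a = -2, b = 0, c = -3, d = -1.
So p(s) = -2s³ - 3s - 1.
Check: p(2) = -23. ✓

p(s) = -2s^3 - 3s - 1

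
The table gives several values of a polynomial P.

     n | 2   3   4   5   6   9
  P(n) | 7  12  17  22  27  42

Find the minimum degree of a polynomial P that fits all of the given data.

Divided differences on the nodes 2, 3, 4, 5, 6, 9:
  order 0: 7  12  17  22  27  42
  order 1: 5  5  5  5  5
  order 2: 0  0  0  0
  order 3: 0  0  0
  order 4: 0  0
  order 5: 0
The order-1 divided differences are all 5 (nonzero) and every higher order vanishes, so the data lies on a polynomial of degree exactly 1.

1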